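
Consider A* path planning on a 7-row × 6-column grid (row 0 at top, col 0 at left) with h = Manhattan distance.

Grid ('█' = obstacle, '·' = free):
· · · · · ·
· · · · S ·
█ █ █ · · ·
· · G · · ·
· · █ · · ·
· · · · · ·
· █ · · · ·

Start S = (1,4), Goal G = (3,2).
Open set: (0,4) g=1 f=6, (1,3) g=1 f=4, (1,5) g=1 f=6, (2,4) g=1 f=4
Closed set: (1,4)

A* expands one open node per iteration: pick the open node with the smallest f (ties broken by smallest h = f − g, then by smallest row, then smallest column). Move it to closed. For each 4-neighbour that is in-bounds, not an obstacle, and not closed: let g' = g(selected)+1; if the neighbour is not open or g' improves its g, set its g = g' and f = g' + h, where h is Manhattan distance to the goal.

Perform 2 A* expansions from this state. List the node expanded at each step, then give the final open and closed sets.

order=[(1,3) → (1,2)]; open=[(0,2) g=3 f=6, (0,3) g=2 f=6, (0,4) g=1 f=6, (1,1) g=3 f=6, (1,5) g=1 f=6, (2,3) g=2 f=4, (2,4) g=1 f=4]; closed=[(1,2), (1,3), (1,4)]

step 1: expand (1,3) (f=4, h=3) → closed; open now [(0,3) g=2 f=6, (0,4) g=1 f=6, (1,2) g=2 f=4, (1,5) g=1 f=6, (2,3) g=2 f=4, (2,4) g=1 f=4]
step 2: expand (1,2) (f=4, h=2) → closed; open now [(0,2) g=3 f=6, (0,3) g=2 f=6, (0,4) g=1 f=6, (1,1) g=3 f=6, (1,5) g=1 f=6, (2,3) g=2 f=4, (2,4) g=1 f=4]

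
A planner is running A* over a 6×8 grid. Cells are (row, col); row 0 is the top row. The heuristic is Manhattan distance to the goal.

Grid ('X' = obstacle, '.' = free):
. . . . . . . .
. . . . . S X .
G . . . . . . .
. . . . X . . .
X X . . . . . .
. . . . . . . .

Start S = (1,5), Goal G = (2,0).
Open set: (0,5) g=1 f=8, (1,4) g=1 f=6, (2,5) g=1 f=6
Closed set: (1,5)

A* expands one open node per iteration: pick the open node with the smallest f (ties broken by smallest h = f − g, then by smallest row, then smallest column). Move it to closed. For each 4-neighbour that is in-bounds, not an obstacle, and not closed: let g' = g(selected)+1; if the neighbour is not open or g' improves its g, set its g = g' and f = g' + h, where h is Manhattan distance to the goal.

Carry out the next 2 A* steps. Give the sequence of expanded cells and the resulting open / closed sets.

step 1: expand (1,4) (f=6, h=5) → closed; open now [(0,4) g=2 f=8, (0,5) g=1 f=8, (1,3) g=2 f=6, (2,4) g=2 f=6, (2,5) g=1 f=6]
step 2: expand (1,3) (f=6, h=4) → closed; open now [(0,3) g=3 f=8, (0,4) g=2 f=8, (0,5) g=1 f=8, (1,2) g=3 f=6, (2,3) g=3 f=6, (2,4) g=2 f=6, (2,5) g=1 f=6]

order=[(1,4) → (1,3)]; open=[(0,3) g=3 f=8, (0,4) g=2 f=8, (0,5) g=1 f=8, (1,2) g=3 f=6, (2,3) g=3 f=6, (2,4) g=2 f=6, (2,5) g=1 f=6]; closed=[(1,3), (1,4), (1,5)]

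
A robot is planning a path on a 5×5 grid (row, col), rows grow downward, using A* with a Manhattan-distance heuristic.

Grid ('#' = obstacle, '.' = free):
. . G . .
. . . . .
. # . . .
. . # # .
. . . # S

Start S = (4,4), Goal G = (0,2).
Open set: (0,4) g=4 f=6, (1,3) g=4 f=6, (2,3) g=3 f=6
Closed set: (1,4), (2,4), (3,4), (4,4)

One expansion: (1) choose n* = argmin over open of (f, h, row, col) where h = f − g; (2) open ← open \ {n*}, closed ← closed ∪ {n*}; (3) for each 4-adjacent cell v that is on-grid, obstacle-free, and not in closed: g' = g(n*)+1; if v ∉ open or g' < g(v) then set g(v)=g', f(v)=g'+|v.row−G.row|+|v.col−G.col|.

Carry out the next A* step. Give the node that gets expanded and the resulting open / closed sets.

expanded=(0,4); open=[(0,3) g=5 f=6, (1,3) g=4 f=6, (2,3) g=3 f=6]; closed=[(0,4), (1,4), (2,4), (3,4), (4,4)]

step 1: expand (0,4) (f=6, h=2) → closed; open now [(0,3) g=5 f=6, (1,3) g=4 f=6, (2,3) g=3 f=6]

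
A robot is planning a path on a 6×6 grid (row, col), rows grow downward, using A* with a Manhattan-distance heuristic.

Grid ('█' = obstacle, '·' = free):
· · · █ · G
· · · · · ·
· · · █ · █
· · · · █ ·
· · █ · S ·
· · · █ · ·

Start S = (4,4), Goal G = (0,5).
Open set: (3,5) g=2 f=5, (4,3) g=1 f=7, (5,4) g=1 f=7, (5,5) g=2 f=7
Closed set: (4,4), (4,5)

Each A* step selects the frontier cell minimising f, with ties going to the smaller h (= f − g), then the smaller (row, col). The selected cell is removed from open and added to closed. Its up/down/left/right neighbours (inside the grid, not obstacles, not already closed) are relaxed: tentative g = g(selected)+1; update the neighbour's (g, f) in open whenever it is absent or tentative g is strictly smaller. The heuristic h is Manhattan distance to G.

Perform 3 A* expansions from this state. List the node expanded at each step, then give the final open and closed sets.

step 1: expand (3,5) (f=5, h=3) → closed; open now [(4,3) g=1 f=7, (5,4) g=1 f=7, (5,5) g=2 f=7]
step 2: expand (5,5) (f=7, h=5) → closed; open now [(4,3) g=1 f=7, (5,4) g=1 f=7]
step 3: expand (4,3) (f=7, h=6) → closed; open now [(3,3) g=2 f=7, (5,4) g=1 f=7]

order=[(3,5) → (5,5) → (4,3)]; open=[(3,3) g=2 f=7, (5,4) g=1 f=7]; closed=[(3,5), (4,3), (4,4), (4,5), (5,5)]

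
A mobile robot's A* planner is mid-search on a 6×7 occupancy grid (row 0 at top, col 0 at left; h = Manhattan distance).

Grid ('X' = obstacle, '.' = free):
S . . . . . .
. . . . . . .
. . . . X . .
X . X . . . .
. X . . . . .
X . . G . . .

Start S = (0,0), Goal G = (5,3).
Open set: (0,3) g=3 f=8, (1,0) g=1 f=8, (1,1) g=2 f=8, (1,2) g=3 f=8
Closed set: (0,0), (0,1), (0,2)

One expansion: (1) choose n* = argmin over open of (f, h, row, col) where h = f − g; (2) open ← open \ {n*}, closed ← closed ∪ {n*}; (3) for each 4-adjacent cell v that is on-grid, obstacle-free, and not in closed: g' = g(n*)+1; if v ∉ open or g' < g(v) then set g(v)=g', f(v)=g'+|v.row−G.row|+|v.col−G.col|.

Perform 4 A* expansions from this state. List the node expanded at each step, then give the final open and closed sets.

order=[(0,3) → (1,3) → (2,3) → (3,3)]; open=[(0,4) g=4 f=10, (1,0) g=1 f=8, (1,1) g=2 f=8, (1,2) g=3 f=8, (1,4) g=5 f=10, (2,2) g=6 f=10, (3,4) g=7 f=10, (4,3) g=7 f=8]; closed=[(0,0), (0,1), (0,2), (0,3), (1,3), (2,3), (3,3)]

step 1: expand (0,3) (f=8, h=5) → closed; open now [(0,4) g=4 f=10, (1,0) g=1 f=8, (1,1) g=2 f=8, (1,2) g=3 f=8, (1,3) g=4 f=8]
step 2: expand (1,3) (f=8, h=4) → closed; open now [(0,4) g=4 f=10, (1,0) g=1 f=8, (1,1) g=2 f=8, (1,2) g=3 f=8, (1,4) g=5 f=10, (2,3) g=5 f=8]
step 3: expand (2,3) (f=8, h=3) → closed; open now [(0,4) g=4 f=10, (1,0) g=1 f=8, (1,1) g=2 f=8, (1,2) g=3 f=8, (1,4) g=5 f=10, (2,2) g=6 f=10, (3,3) g=6 f=8]
step 4: expand (3,3) (f=8, h=2) → closed; open now [(0,4) g=4 f=10, (1,0) g=1 f=8, (1,1) g=2 f=8, (1,2) g=3 f=8, (1,4) g=5 f=10, (2,2) g=6 f=10, (3,4) g=7 f=10, (4,3) g=7 f=8]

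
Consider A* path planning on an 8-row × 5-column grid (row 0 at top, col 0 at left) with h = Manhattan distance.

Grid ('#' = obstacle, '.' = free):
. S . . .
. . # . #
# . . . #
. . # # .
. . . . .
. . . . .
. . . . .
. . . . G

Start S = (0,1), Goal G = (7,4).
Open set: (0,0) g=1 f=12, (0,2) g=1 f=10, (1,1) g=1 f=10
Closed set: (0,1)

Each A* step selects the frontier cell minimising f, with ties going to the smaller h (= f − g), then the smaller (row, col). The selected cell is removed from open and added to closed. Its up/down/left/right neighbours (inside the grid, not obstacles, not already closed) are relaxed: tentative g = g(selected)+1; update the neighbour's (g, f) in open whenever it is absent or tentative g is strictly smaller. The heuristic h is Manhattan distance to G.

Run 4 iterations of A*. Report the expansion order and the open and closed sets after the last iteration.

step 1: expand (0,2) (f=10, h=9) → closed; open now [(0,0) g=1 f=12, (0,3) g=2 f=10, (1,1) g=1 f=10]
step 2: expand (0,3) (f=10, h=8) → closed; open now [(0,0) g=1 f=12, (0,4) g=3 f=10, (1,1) g=1 f=10, (1,3) g=3 f=10]
step 3: expand (0,4) (f=10, h=7) → closed; open now [(0,0) g=1 f=12, (1,1) g=1 f=10, (1,3) g=3 f=10]
step 4: expand (1,3) (f=10, h=7) → closed; open now [(0,0) g=1 f=12, (1,1) g=1 f=10, (2,3) g=4 f=10]

order=[(0,2) → (0,3) → (0,4) → (1,3)]; open=[(0,0) g=1 f=12, (1,1) g=1 f=10, (2,3) g=4 f=10]; closed=[(0,1), (0,2), (0,3), (0,4), (1,3)]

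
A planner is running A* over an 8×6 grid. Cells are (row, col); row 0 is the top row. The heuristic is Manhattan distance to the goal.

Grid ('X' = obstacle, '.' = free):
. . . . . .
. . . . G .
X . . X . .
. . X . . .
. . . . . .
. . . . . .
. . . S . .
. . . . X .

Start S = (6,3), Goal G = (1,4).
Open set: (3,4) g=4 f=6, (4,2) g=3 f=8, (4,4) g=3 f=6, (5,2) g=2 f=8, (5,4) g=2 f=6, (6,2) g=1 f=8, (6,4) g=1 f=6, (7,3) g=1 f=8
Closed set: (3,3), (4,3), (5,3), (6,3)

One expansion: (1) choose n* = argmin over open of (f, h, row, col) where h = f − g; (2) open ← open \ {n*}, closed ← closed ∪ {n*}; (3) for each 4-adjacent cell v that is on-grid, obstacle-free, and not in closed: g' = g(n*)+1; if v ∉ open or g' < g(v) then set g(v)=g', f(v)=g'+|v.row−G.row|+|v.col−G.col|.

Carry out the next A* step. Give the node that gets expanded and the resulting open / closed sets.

expanded=(3,4); open=[(2,4) g=5 f=6, (3,5) g=5 f=8, (4,2) g=3 f=8, (4,4) g=3 f=6, (5,2) g=2 f=8, (5,4) g=2 f=6, (6,2) g=1 f=8, (6,4) g=1 f=6, (7,3) g=1 f=8]; closed=[(3,3), (3,4), (4,3), (5,3), (6,3)]

step 1: expand (3,4) (f=6, h=2) → closed; open now [(2,4) g=5 f=6, (3,5) g=5 f=8, (4,2) g=3 f=8, (4,4) g=3 f=6, (5,2) g=2 f=8, (5,4) g=2 f=6, (6,2) g=1 f=8, (6,4) g=1 f=6, (7,3) g=1 f=8]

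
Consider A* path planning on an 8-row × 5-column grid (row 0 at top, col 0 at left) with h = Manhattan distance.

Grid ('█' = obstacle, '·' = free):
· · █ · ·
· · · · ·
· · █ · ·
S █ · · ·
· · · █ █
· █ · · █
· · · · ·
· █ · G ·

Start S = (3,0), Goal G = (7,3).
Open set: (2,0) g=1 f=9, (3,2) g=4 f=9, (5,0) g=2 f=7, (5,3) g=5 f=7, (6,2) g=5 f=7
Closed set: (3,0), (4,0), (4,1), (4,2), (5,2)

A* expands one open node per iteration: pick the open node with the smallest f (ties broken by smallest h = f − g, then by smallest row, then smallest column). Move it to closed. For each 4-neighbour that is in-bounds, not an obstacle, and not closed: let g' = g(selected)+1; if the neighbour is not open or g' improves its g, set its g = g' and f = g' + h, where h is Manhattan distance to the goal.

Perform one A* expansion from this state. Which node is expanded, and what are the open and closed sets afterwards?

step 1: expand (5,3) (f=7, h=2) → closed; open now [(2,0) g=1 f=9, (3,2) g=4 f=9, (5,0) g=2 f=7, (6,2) g=5 f=7, (6,3) g=6 f=7]

expanded=(5,3); open=[(2,0) g=1 f=9, (3,2) g=4 f=9, (5,0) g=2 f=7, (6,2) g=5 f=7, (6,3) g=6 f=7]; closed=[(3,0), (4,0), (4,1), (4,2), (5,2), (5,3)]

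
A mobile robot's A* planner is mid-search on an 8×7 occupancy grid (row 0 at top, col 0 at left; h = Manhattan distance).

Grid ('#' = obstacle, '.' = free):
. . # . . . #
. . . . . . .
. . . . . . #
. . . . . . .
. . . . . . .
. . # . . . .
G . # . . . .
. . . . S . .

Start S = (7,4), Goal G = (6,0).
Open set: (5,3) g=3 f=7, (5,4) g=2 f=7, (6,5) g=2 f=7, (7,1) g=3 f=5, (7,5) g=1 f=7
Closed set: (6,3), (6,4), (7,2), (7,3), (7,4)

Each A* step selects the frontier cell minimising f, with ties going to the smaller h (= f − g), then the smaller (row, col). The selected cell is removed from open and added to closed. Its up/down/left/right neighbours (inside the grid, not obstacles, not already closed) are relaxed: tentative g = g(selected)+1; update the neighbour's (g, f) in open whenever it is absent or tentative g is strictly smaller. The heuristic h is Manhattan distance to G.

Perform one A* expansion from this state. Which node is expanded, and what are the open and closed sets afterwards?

step 1: expand (7,1) (f=5, h=2) → closed; open now [(5,3) g=3 f=7, (5,4) g=2 f=7, (6,1) g=4 f=5, (6,5) g=2 f=7, (7,0) g=4 f=5, (7,5) g=1 f=7]

expanded=(7,1); open=[(5,3) g=3 f=7, (5,4) g=2 f=7, (6,1) g=4 f=5, (6,5) g=2 f=7, (7,0) g=4 f=5, (7,5) g=1 f=7]; closed=[(6,3), (6,4), (7,1), (7,2), (7,3), (7,4)]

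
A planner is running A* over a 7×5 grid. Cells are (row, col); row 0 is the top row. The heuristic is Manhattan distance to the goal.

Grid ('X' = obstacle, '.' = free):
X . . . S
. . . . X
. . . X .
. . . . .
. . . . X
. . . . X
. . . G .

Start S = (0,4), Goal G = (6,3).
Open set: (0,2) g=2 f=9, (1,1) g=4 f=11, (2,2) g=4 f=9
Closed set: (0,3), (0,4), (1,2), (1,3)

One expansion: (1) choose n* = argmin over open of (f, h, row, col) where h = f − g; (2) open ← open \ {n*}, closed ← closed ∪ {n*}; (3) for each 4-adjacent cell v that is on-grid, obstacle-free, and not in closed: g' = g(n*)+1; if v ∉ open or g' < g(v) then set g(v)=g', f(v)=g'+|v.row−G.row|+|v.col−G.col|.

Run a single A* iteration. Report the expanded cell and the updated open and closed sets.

step 1: expand (2,2) (f=9, h=5) → closed; open now [(0,2) g=2 f=9, (1,1) g=4 f=11, (2,1) g=5 f=11, (3,2) g=5 f=9]

expanded=(2,2); open=[(0,2) g=2 f=9, (1,1) g=4 f=11, (2,1) g=5 f=11, (3,2) g=5 f=9]; closed=[(0,3), (0,4), (1,2), (1,3), (2,2)]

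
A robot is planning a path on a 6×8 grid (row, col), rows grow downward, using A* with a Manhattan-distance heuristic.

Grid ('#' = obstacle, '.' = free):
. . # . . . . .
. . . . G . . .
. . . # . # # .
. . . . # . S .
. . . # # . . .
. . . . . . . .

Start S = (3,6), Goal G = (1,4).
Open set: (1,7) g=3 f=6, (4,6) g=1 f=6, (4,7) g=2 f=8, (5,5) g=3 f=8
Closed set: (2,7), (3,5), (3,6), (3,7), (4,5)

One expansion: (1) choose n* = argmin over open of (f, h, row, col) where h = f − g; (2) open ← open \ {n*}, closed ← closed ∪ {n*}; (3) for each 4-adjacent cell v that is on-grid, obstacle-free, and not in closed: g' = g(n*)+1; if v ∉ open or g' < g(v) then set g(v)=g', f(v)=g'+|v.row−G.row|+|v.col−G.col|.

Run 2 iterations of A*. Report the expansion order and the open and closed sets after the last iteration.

order=[(1,7) → (1,6)]; open=[(0,6) g=5 f=8, (0,7) g=4 f=8, (1,5) g=5 f=6, (4,6) g=1 f=6, (4,7) g=2 f=8, (5,5) g=3 f=8]; closed=[(1,6), (1,7), (2,7), (3,5), (3,6), (3,7), (4,5)]

step 1: expand (1,7) (f=6, h=3) → closed; open now [(0,7) g=4 f=8, (1,6) g=4 f=6, (4,6) g=1 f=6, (4,7) g=2 f=8, (5,5) g=3 f=8]
step 2: expand (1,6) (f=6, h=2) → closed; open now [(0,6) g=5 f=8, (0,7) g=4 f=8, (1,5) g=5 f=6, (4,6) g=1 f=6, (4,7) g=2 f=8, (5,5) g=3 f=8]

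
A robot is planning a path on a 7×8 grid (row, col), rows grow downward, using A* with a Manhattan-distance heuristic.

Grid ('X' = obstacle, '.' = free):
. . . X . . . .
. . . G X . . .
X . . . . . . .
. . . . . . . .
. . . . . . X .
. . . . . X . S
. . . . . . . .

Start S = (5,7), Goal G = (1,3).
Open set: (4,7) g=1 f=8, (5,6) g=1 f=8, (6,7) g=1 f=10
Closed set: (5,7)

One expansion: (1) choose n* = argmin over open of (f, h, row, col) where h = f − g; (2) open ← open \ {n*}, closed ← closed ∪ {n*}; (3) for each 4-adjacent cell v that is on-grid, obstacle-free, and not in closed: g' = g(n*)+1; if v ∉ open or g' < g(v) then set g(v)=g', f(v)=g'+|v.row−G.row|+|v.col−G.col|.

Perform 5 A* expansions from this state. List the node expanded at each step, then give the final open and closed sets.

step 1: expand (4,7) (f=8, h=7) → closed; open now [(3,7) g=2 f=8, (5,6) g=1 f=8, (6,7) g=1 f=10]
step 2: expand (3,7) (f=8, h=6) → closed; open now [(2,7) g=3 f=8, (3,6) g=3 f=8, (5,6) g=1 f=8, (6,7) g=1 f=10]
step 3: expand (2,7) (f=8, h=5) → closed; open now [(1,7) g=4 f=8, (2,6) g=4 f=8, (3,6) g=3 f=8, (5,6) g=1 f=8, (6,7) g=1 f=10]
step 4: expand (1,7) (f=8, h=4) → closed; open now [(0,7) g=5 f=10, (1,6) g=5 f=8, (2,6) g=4 f=8, (3,6) g=3 f=8, (5,6) g=1 f=8, (6,7) g=1 f=10]
step 5: expand (1,6) (f=8, h=3) → closed; open now [(0,6) g=6 f=10, (0,7) g=5 f=10, (1,5) g=6 f=8, (2,6) g=4 f=8, (3,6) g=3 f=8, (5,6) g=1 f=8, (6,7) g=1 f=10]

order=[(4,7) → (3,7) → (2,7) → (1,7) → (1,6)]; open=[(0,6) g=6 f=10, (0,7) g=5 f=10, (1,5) g=6 f=8, (2,6) g=4 f=8, (3,6) g=3 f=8, (5,6) g=1 f=8, (6,7) g=1 f=10]; closed=[(1,6), (1,7), (2,7), (3,7), (4,7), (5,7)]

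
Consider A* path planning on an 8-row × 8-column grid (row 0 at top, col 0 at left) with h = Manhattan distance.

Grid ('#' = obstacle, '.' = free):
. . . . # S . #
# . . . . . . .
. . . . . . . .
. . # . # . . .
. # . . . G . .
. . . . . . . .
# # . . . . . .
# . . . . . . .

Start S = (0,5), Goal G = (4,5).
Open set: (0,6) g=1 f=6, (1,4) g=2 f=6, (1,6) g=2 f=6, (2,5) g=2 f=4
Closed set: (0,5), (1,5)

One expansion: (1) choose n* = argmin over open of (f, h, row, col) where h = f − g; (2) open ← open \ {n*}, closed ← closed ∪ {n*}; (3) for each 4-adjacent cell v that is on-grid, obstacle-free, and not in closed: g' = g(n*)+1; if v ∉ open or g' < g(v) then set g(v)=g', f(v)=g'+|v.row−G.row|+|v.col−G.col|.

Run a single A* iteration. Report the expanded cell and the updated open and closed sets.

step 1: expand (2,5) (f=4, h=2) → closed; open now [(0,6) g=1 f=6, (1,4) g=2 f=6, (1,6) g=2 f=6, (2,4) g=3 f=6, (2,6) g=3 f=6, (3,5) g=3 f=4]

expanded=(2,5); open=[(0,6) g=1 f=6, (1,4) g=2 f=6, (1,6) g=2 f=6, (2,4) g=3 f=6, (2,6) g=3 f=6, (3,5) g=3 f=4]; closed=[(0,5), (1,5), (2,5)]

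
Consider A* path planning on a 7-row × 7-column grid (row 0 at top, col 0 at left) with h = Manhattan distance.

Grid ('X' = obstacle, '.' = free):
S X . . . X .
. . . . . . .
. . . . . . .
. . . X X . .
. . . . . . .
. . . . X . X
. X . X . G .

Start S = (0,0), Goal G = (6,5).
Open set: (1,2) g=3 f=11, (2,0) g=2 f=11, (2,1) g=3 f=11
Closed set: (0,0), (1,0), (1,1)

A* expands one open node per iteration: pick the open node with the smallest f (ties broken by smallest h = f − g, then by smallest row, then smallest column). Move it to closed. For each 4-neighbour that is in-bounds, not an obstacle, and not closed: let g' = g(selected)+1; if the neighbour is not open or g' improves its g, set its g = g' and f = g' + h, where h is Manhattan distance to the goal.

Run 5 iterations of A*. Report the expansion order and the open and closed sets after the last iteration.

step 1: expand (1,2) (f=11, h=8) → closed; open now [(0,2) g=4 f=13, (1,3) g=4 f=11, (2,0) g=2 f=11, (2,1) g=3 f=11, (2,2) g=4 f=11]
step 2: expand (1,3) (f=11, h=7) → closed; open now [(0,2) g=4 f=13, (0,3) g=5 f=13, (1,4) g=5 f=11, (2,0) g=2 f=11, (2,1) g=3 f=11, (2,2) g=4 f=11, (2,3) g=5 f=11]
step 3: expand (1,4) (f=11, h=6) → closed; open now [(0,2) g=4 f=13, (0,3) g=5 f=13, (0,4) g=6 f=13, (1,5) g=6 f=11, (2,0) g=2 f=11, (2,1) g=3 f=11, (2,2) g=4 f=11, (2,3) g=5 f=11, (2,4) g=6 f=11]
step 4: expand (1,5) (f=11, h=5) → closed; open now [(0,2) g=4 f=13, (0,3) g=5 f=13, (0,4) g=6 f=13, (1,6) g=7 f=13, (2,0) g=2 f=11, (2,1) g=3 f=11, (2,2) g=4 f=11, (2,3) g=5 f=11, (2,4) g=6 f=11, (2,5) g=7 f=11]
step 5: expand (2,5) (f=11, h=4) → closed; open now [(0,2) g=4 f=13, (0,3) g=5 f=13, (0,4) g=6 f=13, (1,6) g=7 f=13, (2,0) g=2 f=11, (2,1) g=3 f=11, (2,2) g=4 f=11, (2,3) g=5 f=11, (2,4) g=6 f=11, (2,6) g=8 f=13, (3,5) g=8 f=11]

order=[(1,2) → (1,3) → (1,4) → (1,5) → (2,5)]; open=[(0,2) g=4 f=13, (0,3) g=5 f=13, (0,4) g=6 f=13, (1,6) g=7 f=13, (2,0) g=2 f=11, (2,1) g=3 f=11, (2,2) g=4 f=11, (2,3) g=5 f=11, (2,4) g=6 f=11, (2,6) g=8 f=13, (3,5) g=8 f=11]; closed=[(0,0), (1,0), (1,1), (1,2), (1,3), (1,4), (1,5), (2,5)]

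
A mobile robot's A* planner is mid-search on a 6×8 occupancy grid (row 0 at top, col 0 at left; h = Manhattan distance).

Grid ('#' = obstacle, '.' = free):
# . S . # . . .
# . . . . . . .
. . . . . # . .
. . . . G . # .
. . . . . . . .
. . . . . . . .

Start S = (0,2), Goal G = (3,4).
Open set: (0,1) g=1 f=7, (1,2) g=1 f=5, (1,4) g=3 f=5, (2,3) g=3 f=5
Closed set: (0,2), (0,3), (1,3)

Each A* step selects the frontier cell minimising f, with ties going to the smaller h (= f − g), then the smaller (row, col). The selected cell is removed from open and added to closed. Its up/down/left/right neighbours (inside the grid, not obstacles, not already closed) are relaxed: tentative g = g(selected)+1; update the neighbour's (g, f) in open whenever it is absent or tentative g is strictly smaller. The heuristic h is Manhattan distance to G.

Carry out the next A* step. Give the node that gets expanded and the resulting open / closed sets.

expanded=(1,4); open=[(0,1) g=1 f=7, (1,2) g=1 f=5, (1,5) g=4 f=7, (2,3) g=3 f=5, (2,4) g=4 f=5]; closed=[(0,2), (0,3), (1,3), (1,4)]

step 1: expand (1,4) (f=5, h=2) → closed; open now [(0,1) g=1 f=7, (1,2) g=1 f=5, (1,5) g=4 f=7, (2,3) g=3 f=5, (2,4) g=4 f=5]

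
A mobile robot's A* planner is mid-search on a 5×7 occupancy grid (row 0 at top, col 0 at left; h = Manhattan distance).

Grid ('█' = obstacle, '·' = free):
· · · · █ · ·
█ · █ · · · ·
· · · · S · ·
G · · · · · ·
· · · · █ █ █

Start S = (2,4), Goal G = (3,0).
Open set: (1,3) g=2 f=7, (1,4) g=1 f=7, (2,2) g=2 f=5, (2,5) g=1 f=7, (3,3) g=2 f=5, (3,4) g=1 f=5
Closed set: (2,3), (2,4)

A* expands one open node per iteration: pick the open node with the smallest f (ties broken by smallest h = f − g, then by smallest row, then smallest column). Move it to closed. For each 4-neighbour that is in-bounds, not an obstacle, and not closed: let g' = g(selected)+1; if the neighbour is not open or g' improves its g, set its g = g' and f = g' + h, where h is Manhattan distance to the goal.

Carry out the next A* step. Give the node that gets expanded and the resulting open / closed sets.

step 1: expand (2,2) (f=5, h=3) → closed; open now [(1,3) g=2 f=7, (1,4) g=1 f=7, (2,1) g=3 f=5, (2,5) g=1 f=7, (3,2) g=3 f=5, (3,3) g=2 f=5, (3,4) g=1 f=5]

expanded=(2,2); open=[(1,3) g=2 f=7, (1,4) g=1 f=7, (2,1) g=3 f=5, (2,5) g=1 f=7, (3,2) g=3 f=5, (3,3) g=2 f=5, (3,4) g=1 f=5]; closed=[(2,2), (2,3), (2,4)]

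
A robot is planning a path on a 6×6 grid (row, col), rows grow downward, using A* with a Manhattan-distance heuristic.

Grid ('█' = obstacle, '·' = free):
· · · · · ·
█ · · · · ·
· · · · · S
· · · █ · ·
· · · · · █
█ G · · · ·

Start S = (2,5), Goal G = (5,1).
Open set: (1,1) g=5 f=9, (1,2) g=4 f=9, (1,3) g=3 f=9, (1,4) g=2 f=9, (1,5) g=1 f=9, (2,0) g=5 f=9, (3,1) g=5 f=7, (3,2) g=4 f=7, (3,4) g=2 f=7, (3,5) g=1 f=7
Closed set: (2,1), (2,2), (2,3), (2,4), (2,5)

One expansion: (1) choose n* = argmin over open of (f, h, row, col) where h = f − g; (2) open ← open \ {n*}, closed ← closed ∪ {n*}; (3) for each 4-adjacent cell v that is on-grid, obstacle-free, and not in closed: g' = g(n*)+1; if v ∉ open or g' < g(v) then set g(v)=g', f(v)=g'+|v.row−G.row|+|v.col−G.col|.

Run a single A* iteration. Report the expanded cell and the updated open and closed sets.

expanded=(3,1); open=[(1,1) g=5 f=9, (1,2) g=4 f=9, (1,3) g=3 f=9, (1,4) g=2 f=9, (1,5) g=1 f=9, (2,0) g=5 f=9, (3,0) g=6 f=9, (3,2) g=4 f=7, (3,4) g=2 f=7, (3,5) g=1 f=7, (4,1) g=6 f=7]; closed=[(2,1), (2,2), (2,3), (2,4), (2,5), (3,1)]

step 1: expand (3,1) (f=7, h=2) → closed; open now [(1,1) g=5 f=9, (1,2) g=4 f=9, (1,3) g=3 f=9, (1,4) g=2 f=9, (1,5) g=1 f=9, (2,0) g=5 f=9, (3,0) g=6 f=9, (3,2) g=4 f=7, (3,4) g=2 f=7, (3,5) g=1 f=7, (4,1) g=6 f=7]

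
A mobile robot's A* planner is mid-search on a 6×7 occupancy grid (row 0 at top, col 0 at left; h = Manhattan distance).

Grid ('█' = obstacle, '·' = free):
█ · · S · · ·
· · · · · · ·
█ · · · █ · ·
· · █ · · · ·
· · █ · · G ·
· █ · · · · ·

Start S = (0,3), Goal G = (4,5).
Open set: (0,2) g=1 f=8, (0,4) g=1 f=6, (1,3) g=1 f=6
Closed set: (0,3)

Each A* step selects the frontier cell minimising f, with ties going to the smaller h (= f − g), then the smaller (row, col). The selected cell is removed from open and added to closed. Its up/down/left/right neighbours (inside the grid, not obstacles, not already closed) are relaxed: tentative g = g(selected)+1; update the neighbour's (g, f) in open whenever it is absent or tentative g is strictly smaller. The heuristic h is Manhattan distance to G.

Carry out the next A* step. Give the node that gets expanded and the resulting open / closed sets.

step 1: expand (0,4) (f=6, h=5) → closed; open now [(0,2) g=1 f=8, (0,5) g=2 f=6, (1,3) g=1 f=6, (1,4) g=2 f=6]

expanded=(0,4); open=[(0,2) g=1 f=8, (0,5) g=2 f=6, (1,3) g=1 f=6, (1,4) g=2 f=6]; closed=[(0,3), (0,4)]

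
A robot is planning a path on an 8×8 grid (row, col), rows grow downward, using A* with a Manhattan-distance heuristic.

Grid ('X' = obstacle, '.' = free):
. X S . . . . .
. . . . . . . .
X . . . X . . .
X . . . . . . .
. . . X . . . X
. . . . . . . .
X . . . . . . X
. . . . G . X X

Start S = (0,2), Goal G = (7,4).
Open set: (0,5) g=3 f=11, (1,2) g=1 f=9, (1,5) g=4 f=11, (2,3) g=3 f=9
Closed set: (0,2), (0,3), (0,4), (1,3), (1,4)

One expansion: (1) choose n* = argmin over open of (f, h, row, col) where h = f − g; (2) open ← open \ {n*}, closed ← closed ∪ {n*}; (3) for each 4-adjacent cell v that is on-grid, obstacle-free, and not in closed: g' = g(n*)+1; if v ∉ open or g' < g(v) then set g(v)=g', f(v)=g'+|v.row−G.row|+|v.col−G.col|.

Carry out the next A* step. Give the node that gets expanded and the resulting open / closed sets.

step 1: expand (2,3) (f=9, h=6) → closed; open now [(0,5) g=3 f=11, (1,2) g=1 f=9, (1,5) g=4 f=11, (2,2) g=4 f=11, (3,3) g=4 f=9]

expanded=(2,3); open=[(0,5) g=3 f=11, (1,2) g=1 f=9, (1,5) g=4 f=11, (2,2) g=4 f=11, (3,3) g=4 f=9]; closed=[(0,2), (0,3), (0,4), (1,3), (1,4), (2,3)]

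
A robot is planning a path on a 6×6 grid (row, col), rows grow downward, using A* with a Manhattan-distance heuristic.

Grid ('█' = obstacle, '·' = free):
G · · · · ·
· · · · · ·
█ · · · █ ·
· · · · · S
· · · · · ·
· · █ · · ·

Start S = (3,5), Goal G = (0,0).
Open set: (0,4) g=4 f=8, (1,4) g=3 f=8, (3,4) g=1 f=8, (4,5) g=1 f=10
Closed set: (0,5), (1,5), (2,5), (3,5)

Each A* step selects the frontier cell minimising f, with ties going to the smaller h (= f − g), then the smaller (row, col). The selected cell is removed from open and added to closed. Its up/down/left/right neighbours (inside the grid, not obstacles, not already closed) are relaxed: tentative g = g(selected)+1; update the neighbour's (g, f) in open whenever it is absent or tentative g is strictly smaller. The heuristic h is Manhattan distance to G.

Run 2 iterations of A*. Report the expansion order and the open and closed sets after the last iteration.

order=[(0,4) → (0,3)]; open=[(0,2) g=6 f=8, (1,3) g=6 f=10, (1,4) g=3 f=8, (3,4) g=1 f=8, (4,5) g=1 f=10]; closed=[(0,3), (0,4), (0,5), (1,5), (2,5), (3,5)]

step 1: expand (0,4) (f=8, h=4) → closed; open now [(0,3) g=5 f=8, (1,4) g=3 f=8, (3,4) g=1 f=8, (4,5) g=1 f=10]
step 2: expand (0,3) (f=8, h=3) → closed; open now [(0,2) g=6 f=8, (1,3) g=6 f=10, (1,4) g=3 f=8, (3,4) g=1 f=8, (4,5) g=1 f=10]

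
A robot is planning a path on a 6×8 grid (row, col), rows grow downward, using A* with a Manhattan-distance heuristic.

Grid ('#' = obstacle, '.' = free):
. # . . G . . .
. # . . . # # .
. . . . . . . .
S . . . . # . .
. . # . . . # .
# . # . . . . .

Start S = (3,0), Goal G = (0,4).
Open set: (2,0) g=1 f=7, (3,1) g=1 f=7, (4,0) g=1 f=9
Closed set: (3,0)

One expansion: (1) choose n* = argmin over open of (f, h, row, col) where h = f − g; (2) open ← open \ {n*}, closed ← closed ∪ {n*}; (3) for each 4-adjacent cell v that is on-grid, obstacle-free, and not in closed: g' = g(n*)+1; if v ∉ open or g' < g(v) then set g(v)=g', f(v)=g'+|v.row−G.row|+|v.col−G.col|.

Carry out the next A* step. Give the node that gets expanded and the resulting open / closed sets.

step 1: expand (2,0) (f=7, h=6) → closed; open now [(1,0) g=2 f=7, (2,1) g=2 f=7, (3,1) g=1 f=7, (4,0) g=1 f=9]

expanded=(2,0); open=[(1,0) g=2 f=7, (2,1) g=2 f=7, (3,1) g=1 f=7, (4,0) g=1 f=9]; closed=[(2,0), (3,0)]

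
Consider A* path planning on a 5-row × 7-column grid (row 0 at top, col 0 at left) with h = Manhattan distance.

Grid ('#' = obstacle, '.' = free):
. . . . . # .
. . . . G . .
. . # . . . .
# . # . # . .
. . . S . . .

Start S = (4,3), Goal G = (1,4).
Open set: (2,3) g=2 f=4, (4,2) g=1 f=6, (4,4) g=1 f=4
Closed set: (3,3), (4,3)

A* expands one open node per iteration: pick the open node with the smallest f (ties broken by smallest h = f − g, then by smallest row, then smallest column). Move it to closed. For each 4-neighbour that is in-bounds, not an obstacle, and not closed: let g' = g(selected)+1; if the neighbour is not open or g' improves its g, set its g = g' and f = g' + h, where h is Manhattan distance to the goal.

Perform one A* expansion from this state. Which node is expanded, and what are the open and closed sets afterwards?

expanded=(2,3); open=[(1,3) g=3 f=4, (2,4) g=3 f=4, (4,2) g=1 f=6, (4,4) g=1 f=4]; closed=[(2,3), (3,3), (4,3)]

step 1: expand (2,3) (f=4, h=2) → closed; open now [(1,3) g=3 f=4, (2,4) g=3 f=4, (4,2) g=1 f=6, (4,4) g=1 f=4]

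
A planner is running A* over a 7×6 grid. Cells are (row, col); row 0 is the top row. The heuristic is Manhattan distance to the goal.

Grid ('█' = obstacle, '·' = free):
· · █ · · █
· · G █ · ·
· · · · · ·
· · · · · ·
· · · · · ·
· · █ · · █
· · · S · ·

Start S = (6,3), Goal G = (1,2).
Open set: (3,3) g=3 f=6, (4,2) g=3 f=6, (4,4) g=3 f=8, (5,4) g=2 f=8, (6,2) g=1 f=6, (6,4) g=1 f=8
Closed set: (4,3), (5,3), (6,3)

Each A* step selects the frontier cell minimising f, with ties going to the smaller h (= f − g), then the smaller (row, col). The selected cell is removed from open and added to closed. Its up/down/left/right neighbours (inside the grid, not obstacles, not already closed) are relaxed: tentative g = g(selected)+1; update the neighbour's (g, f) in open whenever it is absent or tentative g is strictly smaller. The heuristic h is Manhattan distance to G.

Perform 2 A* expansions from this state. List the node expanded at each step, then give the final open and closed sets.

order=[(3,3) → (2,3)]; open=[(2,2) g=5 f=6, (2,4) g=5 f=8, (3,2) g=4 f=6, (3,4) g=4 f=8, (4,2) g=3 f=6, (4,4) g=3 f=8, (5,4) g=2 f=8, (6,2) g=1 f=6, (6,4) g=1 f=8]; closed=[(2,3), (3,3), (4,3), (5,3), (6,3)]

step 1: expand (3,3) (f=6, h=3) → closed; open now [(2,3) g=4 f=6, (3,2) g=4 f=6, (3,4) g=4 f=8, (4,2) g=3 f=6, (4,4) g=3 f=8, (5,4) g=2 f=8, (6,2) g=1 f=6, (6,4) g=1 f=8]
step 2: expand (2,3) (f=6, h=2) → closed; open now [(2,2) g=5 f=6, (2,4) g=5 f=8, (3,2) g=4 f=6, (3,4) g=4 f=8, (4,2) g=3 f=6, (4,4) g=3 f=8, (5,4) g=2 f=8, (6,2) g=1 f=6, (6,4) g=1 f=8]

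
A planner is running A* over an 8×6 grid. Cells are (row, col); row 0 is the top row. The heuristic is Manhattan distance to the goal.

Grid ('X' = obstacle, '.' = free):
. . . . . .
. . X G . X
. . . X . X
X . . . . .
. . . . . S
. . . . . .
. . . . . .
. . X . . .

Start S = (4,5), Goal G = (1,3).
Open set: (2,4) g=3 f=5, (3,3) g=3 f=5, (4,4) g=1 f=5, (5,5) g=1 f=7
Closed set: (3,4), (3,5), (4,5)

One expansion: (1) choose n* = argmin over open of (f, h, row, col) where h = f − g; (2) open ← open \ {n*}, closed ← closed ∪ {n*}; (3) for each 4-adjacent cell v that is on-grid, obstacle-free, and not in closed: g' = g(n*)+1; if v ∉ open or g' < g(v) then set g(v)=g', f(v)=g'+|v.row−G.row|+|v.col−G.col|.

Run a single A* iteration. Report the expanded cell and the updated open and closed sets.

expanded=(2,4); open=[(1,4) g=4 f=5, (3,3) g=3 f=5, (4,4) g=1 f=5, (5,5) g=1 f=7]; closed=[(2,4), (3,4), (3,5), (4,5)]

step 1: expand (2,4) (f=5, h=2) → closed; open now [(1,4) g=4 f=5, (3,3) g=3 f=5, (4,4) g=1 f=5, (5,5) g=1 f=7]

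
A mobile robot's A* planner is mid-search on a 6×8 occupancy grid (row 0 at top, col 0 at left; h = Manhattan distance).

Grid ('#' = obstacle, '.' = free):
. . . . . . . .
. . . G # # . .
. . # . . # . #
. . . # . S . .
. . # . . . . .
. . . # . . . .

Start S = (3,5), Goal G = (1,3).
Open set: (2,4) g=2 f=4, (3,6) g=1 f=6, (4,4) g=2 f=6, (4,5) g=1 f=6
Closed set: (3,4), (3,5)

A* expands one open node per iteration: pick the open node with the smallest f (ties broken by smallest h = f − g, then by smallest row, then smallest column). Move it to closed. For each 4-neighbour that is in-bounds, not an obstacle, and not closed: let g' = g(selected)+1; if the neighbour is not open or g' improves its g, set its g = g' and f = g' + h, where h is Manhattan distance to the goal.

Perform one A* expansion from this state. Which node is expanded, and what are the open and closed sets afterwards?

expanded=(2,4); open=[(2,3) g=3 f=4, (3,6) g=1 f=6, (4,4) g=2 f=6, (4,5) g=1 f=6]; closed=[(2,4), (3,4), (3,5)]

step 1: expand (2,4) (f=4, h=2) → closed; open now [(2,3) g=3 f=4, (3,6) g=1 f=6, (4,4) g=2 f=6, (4,5) g=1 f=6]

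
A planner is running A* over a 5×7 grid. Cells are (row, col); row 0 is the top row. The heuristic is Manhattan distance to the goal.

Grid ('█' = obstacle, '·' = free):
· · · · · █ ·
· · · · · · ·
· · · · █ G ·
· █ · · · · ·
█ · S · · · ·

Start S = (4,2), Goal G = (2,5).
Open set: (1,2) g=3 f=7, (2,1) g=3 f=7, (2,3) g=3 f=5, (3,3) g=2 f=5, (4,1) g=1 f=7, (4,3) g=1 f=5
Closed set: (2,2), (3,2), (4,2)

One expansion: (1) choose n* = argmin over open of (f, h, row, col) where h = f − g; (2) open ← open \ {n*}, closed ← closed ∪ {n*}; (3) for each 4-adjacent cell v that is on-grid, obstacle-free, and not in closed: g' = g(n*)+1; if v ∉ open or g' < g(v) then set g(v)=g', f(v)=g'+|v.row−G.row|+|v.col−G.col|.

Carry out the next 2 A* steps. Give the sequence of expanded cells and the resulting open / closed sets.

order=[(2,3) → (3,3)]; open=[(1,2) g=3 f=7, (1,3) g=4 f=7, (2,1) g=3 f=7, (3,4) g=3 f=5, (4,1) g=1 f=7, (4,3) g=1 f=5]; closed=[(2,2), (2,3), (3,2), (3,3), (4,2)]

step 1: expand (2,3) (f=5, h=2) → closed; open now [(1,2) g=3 f=7, (1,3) g=4 f=7, (2,1) g=3 f=7, (3,3) g=2 f=5, (4,1) g=1 f=7, (4,3) g=1 f=5]
step 2: expand (3,3) (f=5, h=3) → closed; open now [(1,2) g=3 f=7, (1,3) g=4 f=7, (2,1) g=3 f=7, (3,4) g=3 f=5, (4,1) g=1 f=7, (4,3) g=1 f=5]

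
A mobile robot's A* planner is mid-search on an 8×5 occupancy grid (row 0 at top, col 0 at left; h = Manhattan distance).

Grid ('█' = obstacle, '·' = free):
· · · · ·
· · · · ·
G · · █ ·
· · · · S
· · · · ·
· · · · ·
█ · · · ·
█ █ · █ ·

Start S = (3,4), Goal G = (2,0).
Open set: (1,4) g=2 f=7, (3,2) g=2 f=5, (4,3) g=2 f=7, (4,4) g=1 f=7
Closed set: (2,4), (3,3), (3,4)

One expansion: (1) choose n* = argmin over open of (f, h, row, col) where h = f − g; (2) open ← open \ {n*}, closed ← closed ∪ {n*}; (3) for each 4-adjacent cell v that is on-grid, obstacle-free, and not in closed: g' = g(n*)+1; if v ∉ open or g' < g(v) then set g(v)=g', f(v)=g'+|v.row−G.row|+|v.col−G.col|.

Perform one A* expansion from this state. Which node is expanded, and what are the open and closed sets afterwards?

step 1: expand (3,2) (f=5, h=3) → closed; open now [(1,4) g=2 f=7, (2,2) g=3 f=5, (3,1) g=3 f=5, (4,2) g=3 f=7, (4,3) g=2 f=7, (4,4) g=1 f=7]

expanded=(3,2); open=[(1,4) g=2 f=7, (2,2) g=3 f=5, (3,1) g=3 f=5, (4,2) g=3 f=7, (4,3) g=2 f=7, (4,4) g=1 f=7]; closed=[(2,4), (3,2), (3,3), (3,4)]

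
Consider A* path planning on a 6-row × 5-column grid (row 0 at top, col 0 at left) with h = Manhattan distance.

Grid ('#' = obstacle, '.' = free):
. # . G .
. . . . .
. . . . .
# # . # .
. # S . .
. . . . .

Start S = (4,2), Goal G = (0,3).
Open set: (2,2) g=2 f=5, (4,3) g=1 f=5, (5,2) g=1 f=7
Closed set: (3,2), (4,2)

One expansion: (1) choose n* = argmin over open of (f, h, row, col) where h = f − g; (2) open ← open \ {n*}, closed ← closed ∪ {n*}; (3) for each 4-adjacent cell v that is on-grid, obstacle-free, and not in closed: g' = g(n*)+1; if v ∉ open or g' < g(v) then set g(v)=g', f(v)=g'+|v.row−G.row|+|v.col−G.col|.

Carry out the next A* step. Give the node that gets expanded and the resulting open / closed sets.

step 1: expand (2,2) (f=5, h=3) → closed; open now [(1,2) g=3 f=5, (2,1) g=3 f=7, (2,3) g=3 f=5, (4,3) g=1 f=5, (5,2) g=1 f=7]

expanded=(2,2); open=[(1,2) g=3 f=5, (2,1) g=3 f=7, (2,3) g=3 f=5, (4,3) g=1 f=5, (5,2) g=1 f=7]; closed=[(2,2), (3,2), (4,2)]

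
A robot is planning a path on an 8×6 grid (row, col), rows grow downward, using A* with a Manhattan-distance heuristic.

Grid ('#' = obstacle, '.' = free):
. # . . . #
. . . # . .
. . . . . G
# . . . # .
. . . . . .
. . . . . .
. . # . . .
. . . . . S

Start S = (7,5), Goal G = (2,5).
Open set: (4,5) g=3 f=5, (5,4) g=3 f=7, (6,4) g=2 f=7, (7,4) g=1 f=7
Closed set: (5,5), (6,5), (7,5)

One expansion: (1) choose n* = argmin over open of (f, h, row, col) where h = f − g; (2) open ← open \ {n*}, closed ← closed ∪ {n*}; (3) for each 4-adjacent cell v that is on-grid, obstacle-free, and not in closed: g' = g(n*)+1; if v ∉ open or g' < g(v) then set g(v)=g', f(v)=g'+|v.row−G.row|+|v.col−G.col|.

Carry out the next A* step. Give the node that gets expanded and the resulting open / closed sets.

step 1: expand (4,5) (f=5, h=2) → closed; open now [(3,5) g=4 f=5, (4,4) g=4 f=7, (5,4) g=3 f=7, (6,4) g=2 f=7, (7,4) g=1 f=7]

expanded=(4,5); open=[(3,5) g=4 f=5, (4,4) g=4 f=7, (5,4) g=3 f=7, (6,4) g=2 f=7, (7,4) g=1 f=7]; closed=[(4,5), (5,5), (6,5), (7,5)]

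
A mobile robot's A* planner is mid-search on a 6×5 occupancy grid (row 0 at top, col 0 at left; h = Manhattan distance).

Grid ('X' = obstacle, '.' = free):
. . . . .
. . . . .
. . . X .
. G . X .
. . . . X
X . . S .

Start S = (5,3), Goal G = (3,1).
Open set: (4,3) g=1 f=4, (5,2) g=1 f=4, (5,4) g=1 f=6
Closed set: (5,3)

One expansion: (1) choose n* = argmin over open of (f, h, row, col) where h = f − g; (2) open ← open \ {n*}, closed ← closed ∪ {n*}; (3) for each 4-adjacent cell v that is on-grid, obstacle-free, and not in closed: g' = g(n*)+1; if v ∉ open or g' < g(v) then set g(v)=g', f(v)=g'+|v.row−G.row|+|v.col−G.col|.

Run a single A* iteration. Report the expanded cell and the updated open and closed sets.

step 1: expand (4,3) (f=4, h=3) → closed; open now [(4,2) g=2 f=4, (5,2) g=1 f=4, (5,4) g=1 f=6]

expanded=(4,3); open=[(4,2) g=2 f=4, (5,2) g=1 f=4, (5,4) g=1 f=6]; closed=[(4,3), (5,3)]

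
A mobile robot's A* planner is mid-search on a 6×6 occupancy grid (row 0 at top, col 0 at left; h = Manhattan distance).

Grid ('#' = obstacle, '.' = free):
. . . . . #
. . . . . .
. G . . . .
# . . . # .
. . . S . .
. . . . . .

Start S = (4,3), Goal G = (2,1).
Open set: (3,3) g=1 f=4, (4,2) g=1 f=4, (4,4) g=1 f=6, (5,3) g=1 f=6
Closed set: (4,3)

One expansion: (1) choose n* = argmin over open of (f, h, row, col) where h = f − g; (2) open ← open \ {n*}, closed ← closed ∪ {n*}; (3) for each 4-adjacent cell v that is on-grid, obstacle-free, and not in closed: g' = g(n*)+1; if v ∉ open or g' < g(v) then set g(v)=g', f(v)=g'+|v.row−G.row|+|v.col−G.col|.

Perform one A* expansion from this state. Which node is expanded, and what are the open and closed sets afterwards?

expanded=(3,3); open=[(2,3) g=2 f=4, (3,2) g=2 f=4, (4,2) g=1 f=4, (4,4) g=1 f=6, (5,3) g=1 f=6]; closed=[(3,3), (4,3)]

step 1: expand (3,3) (f=4, h=3) → closed; open now [(2,3) g=2 f=4, (3,2) g=2 f=4, (4,2) g=1 f=4, (4,4) g=1 f=6, (5,3) g=1 f=6]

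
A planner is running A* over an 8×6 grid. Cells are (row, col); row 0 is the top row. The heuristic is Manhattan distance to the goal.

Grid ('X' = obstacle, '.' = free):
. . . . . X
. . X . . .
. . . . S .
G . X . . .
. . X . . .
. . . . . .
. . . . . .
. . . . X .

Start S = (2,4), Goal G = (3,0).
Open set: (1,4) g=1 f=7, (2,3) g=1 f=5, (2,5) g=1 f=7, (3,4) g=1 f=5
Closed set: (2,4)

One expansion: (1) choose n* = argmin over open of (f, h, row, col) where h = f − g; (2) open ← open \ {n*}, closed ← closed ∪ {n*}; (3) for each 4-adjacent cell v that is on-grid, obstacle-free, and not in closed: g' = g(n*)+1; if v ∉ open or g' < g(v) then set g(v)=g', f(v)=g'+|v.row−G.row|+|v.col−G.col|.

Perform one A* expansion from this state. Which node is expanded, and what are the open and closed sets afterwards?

expanded=(2,3); open=[(1,3) g=2 f=7, (1,4) g=1 f=7, (2,2) g=2 f=5, (2,5) g=1 f=7, (3,3) g=2 f=5, (3,4) g=1 f=5]; closed=[(2,3), (2,4)]

step 1: expand (2,3) (f=5, h=4) → closed; open now [(1,3) g=2 f=7, (1,4) g=1 f=7, (2,2) g=2 f=5, (2,5) g=1 f=7, (3,3) g=2 f=5, (3,4) g=1 f=5]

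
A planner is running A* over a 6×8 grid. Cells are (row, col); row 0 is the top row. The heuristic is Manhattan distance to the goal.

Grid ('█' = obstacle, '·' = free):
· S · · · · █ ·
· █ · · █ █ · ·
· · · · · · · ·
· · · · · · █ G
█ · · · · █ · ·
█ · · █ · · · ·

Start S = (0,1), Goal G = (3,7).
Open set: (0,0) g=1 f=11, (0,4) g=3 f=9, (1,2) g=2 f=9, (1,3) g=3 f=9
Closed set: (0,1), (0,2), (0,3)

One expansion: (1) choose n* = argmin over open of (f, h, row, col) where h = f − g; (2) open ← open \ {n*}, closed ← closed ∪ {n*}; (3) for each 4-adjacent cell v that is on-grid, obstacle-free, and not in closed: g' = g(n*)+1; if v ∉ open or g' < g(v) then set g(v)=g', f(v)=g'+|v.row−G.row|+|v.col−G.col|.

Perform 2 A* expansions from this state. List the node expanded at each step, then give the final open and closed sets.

step 1: expand (0,4) (f=9, h=6) → closed; open now [(0,0) g=1 f=11, (0,5) g=4 f=9, (1,2) g=2 f=9, (1,3) g=3 f=9]
step 2: expand (0,5) (f=9, h=5) → closed; open now [(0,0) g=1 f=11, (1,2) g=2 f=9, (1,3) g=3 f=9]

order=[(0,4) → (0,5)]; open=[(0,0) g=1 f=11, (1,2) g=2 f=9, (1,3) g=3 f=9]; closed=[(0,1), (0,2), (0,3), (0,4), (0,5)]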